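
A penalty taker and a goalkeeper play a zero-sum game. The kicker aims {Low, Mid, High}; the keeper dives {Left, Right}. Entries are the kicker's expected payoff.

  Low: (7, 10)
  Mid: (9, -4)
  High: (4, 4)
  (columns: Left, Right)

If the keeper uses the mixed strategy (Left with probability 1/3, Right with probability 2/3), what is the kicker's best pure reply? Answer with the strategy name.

Expected payoff of Low: (1/3)·7 + (2/3)·10 = 9.
Expected payoff of Mid: (1/3)·9 + (2/3)·(-4) = 1/3.
Expected payoff of High: (1/3)·4 + (2/3)·4 = 4.
The largest is 9, so the kicker's best response is Low.

Low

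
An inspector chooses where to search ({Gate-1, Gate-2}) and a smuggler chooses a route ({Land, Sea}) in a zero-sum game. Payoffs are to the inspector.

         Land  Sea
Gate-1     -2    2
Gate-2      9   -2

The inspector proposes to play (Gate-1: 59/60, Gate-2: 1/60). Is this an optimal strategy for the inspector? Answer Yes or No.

Against Land this mix gives (59/60)·(-2) + (1/60)·9 = -109/60.
Against Sea this mix gives (59/60)·2 + (1/60)·(-2) = 29/15.
The smuggler will play Land, holding the inspector to -109/60. Shifting weight toward the row that does better against Land would raise this floor (the equalizing mix achieves 14/15 against both Land and Sea), so the proposed strategy is not optimal.

No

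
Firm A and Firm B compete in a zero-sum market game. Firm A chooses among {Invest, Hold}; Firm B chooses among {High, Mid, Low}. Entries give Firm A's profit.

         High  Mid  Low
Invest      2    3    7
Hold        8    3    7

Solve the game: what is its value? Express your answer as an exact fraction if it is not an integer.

3

Row minima: Invest → 2, Hold → 3; maximin = 3.
Column maxima: High → 8, Mid → 3, Low → 7; minimax = 3.
Since maximin = minimax = 3, there is a saddle point and the value is 3.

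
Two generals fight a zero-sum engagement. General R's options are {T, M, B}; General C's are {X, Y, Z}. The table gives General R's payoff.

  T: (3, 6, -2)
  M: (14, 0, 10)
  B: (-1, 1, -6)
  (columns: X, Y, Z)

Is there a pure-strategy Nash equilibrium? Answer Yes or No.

Row minima: T → -2, M → 0, B → -6; maximin = 0.
Column maxima: X → 14, Y → 6, Z → 10; minimax = 6.
0 ≠ 6, so no pure-strategy equilibrium exists.

No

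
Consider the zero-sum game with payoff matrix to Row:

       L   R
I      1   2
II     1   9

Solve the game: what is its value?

1

Row minima: I → 1, II → 1; maximin = 1.
Column maxima: L → 1, R → 9; minimax = 1.
Since maximin = minimax = 1, there is a saddle point and the value is 1.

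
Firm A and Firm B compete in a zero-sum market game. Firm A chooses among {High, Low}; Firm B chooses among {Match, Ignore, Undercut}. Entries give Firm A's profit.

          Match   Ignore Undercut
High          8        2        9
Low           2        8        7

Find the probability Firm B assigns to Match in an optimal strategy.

Row minima: High → 2, Low → 2; maximin = 2.
Column maxima: Match → 8, Ignore → 8, Undercut → 9; minimax = 8.
2 ≠ 8, so there is no saddle point; optimal play is mixed.
Undercut is strictly dominated by Match (it gives Firm A strictly more in every row), so Firm B never plays it.
On the remaining 2×2 (High, Low vs Match, Ignore):
Let Firm A play High with probability p. Expected payoff against Match: 8p + 2(1−p) = 6p + 2; against Ignore: 2p + 8(1−p) = −6p + 8.
Setting these equal: 6p + 2 = −6p + 8 ⇒ 12p = 6 ⇒ p = 1/2, and the value is (6)·(1/2) + 2 = 5.
For Firm B: with q = P(Match), equating High's and Low's payoffs gives 6q + 2 = −6q + 8 ⇒ q = 1/2.

1/2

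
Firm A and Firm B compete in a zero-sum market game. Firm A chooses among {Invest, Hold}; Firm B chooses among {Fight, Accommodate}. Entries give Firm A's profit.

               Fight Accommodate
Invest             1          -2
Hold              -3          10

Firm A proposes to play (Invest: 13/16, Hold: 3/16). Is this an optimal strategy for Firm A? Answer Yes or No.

Against Fight this mix gives (13/16)·1 + (3/16)·(-3) = 1/4.
Against Accommodate this mix gives (13/16)·(-2) + (3/16)·10 = 1/4.
All of Firm B's active replies (Fight, Accommodate) yield 1/4, and no column does worse for Firm A. The mix makes Firm B indifferent and guarantees 1/4, so it is optimal.

Yes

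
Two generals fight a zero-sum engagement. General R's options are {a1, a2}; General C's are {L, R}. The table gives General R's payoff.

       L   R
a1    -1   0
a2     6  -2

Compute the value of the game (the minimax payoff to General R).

-2/9

Row minima: a1 → -1, a2 → -2; maximin = -1.
Column maxima: L → 6, R → 0; minimax = 0.
-1 ≠ 0, so there is no saddle point; optimal play is mixed.
Let General R play a1 with probability p. Expected payoff against L: (-1)p + 6(1−p) = −7p + 6; against R: 0p + (-2)(1−p) = 2p − 2.
Setting these equal: −7p + 6 = 2p − 2 ⇒ −9p = -8 ⇒ p = 8/9, and the value is (-7)·(8/9) + 6 = -2/9.
For General C: with q = P(L), equating a1's and a2's payoffs gives −q = 8q − 2 ⇒ q = 2/9.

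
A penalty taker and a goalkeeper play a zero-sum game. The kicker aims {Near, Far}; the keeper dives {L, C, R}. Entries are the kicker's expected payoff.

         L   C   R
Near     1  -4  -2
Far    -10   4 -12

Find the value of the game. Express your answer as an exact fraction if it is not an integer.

-28/9

Row minima: Near → -4, Far → -12; maximin = -4.
Column maxima: L → 1, C → 4, R → -2; minimax = -2.
-4 ≠ -2, so there is no saddle point; optimal play is mixed.
L is strictly dominated by R (it gives the kicker strictly more in every row), so the keeper never plays it.
On the remaining 2×2 (Near, Far vs C, R):
Let the kicker play Near with probability p. Expected payoff against C: (-4)p + 4(1−p) = −8p + 4; against R: (-2)p + (-12)(1−p) = 10p − 12.
Setting these equal: −8p + 4 = 10p − 12 ⇒ −18p = -16 ⇒ p = 8/9, and the value is (-8)·(8/9) + 4 = -28/9.
For the keeper: with q = P(C), equating Near's and Far's payoffs gives −2q − 2 = 16q − 12 ⇒ q = 5/9.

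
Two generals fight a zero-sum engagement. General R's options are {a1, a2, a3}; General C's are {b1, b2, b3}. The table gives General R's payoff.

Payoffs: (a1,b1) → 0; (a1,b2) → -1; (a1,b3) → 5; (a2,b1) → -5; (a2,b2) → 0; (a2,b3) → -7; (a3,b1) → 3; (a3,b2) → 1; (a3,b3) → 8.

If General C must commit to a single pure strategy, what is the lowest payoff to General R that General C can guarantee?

Column maxima: b1 → 3, b2 → 1, b3 → 8.
The smallest of these is 1.

1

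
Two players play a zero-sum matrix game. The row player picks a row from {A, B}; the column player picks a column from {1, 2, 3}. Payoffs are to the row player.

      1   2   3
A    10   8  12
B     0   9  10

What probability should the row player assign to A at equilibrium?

Row minima: A → 8, B → 0; maximin = 8.
Column maxima: 1 → 10, 2 → 9, 3 → 12; minimax = 9.
8 ≠ 9, so there is no saddle point; optimal play is mixed.
3 is strictly dominated by 1 (it gives the row player strictly more in every row), so the column player never plays it.
On the remaining 2×2 (A, B vs 1, 2):
Let the row player play A with probability p. Expected payoff against 1: 10p + 0(1−p) = 10p; against 2: 8p + 9(1−p) = −p + 9.
Setting these equal: 10p = −p + 9 ⇒ 11p = 9 ⇒ p = 9/11, and the value is (10)·(9/11) = 90/11.
For the column player: with q = P(1), equating A's and B's payoffs gives 2q + 8 = −9q + 9 ⇒ q = 1/11.

9/11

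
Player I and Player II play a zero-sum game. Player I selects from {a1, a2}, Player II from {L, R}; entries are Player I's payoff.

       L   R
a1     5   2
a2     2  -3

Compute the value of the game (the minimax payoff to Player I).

Row minima: a1 → 2, a2 → -3; maximin = 2.
Column maxima: L → 5, R → 2; minimax = 2.
Since maximin = minimax = 2, there is a saddle point and the value is 2.

2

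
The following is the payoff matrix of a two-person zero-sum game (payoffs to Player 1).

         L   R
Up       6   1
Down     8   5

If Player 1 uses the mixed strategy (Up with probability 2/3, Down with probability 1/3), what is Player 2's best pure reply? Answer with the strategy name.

R

If Player 2 plays L, Player 1's expected payoff is (2/3)·6 + (1/3)·8 = 20/3.
If Player 2 plays R, Player 1's expected payoff is (2/3)·1 + (1/3)·5 = 7/3.
Player 2 minimizes Player 1's payoff; the smallest is 7/3, so the best response is R.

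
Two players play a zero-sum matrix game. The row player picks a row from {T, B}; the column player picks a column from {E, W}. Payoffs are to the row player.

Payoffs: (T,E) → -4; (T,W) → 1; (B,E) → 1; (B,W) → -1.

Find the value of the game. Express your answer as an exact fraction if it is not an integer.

-3/7

Row minima: T → -4, B → -1; maximin = -1.
Column maxima: E → 1, W → 1; minimax = 1.
-1 ≠ 1, so there is no saddle point; optimal play is mixed.
Let the row player play T with probability p. Expected payoff against E: (-4)p + 1(1−p) = −5p + 1; against W: 1p + (-1)(1−p) = 2p − 1.
Setting these equal: −5p + 1 = 2p − 1 ⇒ −7p = -2 ⇒ p = 2/7, and the value is (-5)·(2/7) + 1 = -3/7.
For the column player: with q = P(E), equating T's and B's payoffs gives −5q + 1 = 2q − 1 ⇒ q = 2/7.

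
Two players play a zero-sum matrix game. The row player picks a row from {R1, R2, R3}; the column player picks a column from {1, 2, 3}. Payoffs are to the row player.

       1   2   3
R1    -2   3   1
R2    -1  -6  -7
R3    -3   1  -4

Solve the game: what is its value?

-5/3

Row minima: R1 → -2, R2 → -7, R3 → -4; maximin = -2.
Column maxima: 1 → -1, 2 → 3, 3 → 1; minimax = -1.
-2 ≠ -1, so there is no saddle point; optimal play is mixed.
R3 is strictly dominated by R1, so the row player never plays it.
2 is strictly dominated by 3 (it gives the row player strictly more in every row), so the column player never plays it.
On the remaining 2×2 (R1, R2 vs 1, 3):
Let the row player play R1 with probability p. Expected payoff against 1: (-2)p + (-1)(1−p) = −p − 1; against 3: 1p + (-7)(1−p) = 8p − 7.
Setting these equal: −p − 1 = 8p − 7 ⇒ −9p = -6 ⇒ p = 2/3, and the value is (-1)·(2/3) − 1 = -5/3.
For the column player: with q = P(1), equating R1's and R2's payoffs gives −3q + 1 = 6q − 7 ⇒ q = 8/9.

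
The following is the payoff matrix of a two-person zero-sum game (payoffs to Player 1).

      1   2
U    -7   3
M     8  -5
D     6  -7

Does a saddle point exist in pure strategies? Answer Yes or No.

Row minima: U → -7, M → -5, D → -7; maximin = -5.
Column maxima: 1 → 8, 2 → 3; minimax = 3.
-5 ≠ 3, so no pure-strategy equilibrium exists.

No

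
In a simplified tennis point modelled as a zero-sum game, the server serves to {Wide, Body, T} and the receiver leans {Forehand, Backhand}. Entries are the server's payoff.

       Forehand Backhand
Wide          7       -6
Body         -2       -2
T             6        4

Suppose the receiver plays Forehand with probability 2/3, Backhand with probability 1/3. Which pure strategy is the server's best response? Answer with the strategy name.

T

Expected payoff of Wide: (2/3)·7 + (1/3)·(-6) = 8/3.
Expected payoff of Body: (2/3)·(-2) + (1/3)·(-2) = -2.
Expected payoff of T: (2/3)·6 + (1/3)·4 = 16/3.
The largest is 16/3, so the server's best response is T.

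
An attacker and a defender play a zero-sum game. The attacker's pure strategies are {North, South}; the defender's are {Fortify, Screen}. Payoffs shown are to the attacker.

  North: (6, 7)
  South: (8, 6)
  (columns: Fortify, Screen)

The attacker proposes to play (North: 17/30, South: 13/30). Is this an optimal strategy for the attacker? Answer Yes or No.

No

Against Fortify this mix gives (17/30)·6 + (13/30)·8 = 103/15.
Against Screen this mix gives (17/30)·7 + (13/30)·6 = 197/30.
The defender will play Screen, holding the attacker to 197/30. Shifting weight toward the row that does better against Screen would raise this floor (the equalizing mix achieves 20/3 against both Screen and Fortify), so the proposed strategy is not optimal.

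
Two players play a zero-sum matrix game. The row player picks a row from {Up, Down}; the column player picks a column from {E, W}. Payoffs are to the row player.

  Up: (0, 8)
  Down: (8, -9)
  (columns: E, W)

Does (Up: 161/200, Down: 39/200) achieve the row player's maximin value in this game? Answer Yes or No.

Against E this mix gives (161/200)·0 + (39/200)·8 = 39/25.
Against W this mix gives (161/200)·8 + (39/200)·(-9) = 937/200.
The column player will play E, holding the row player to 39/25. Shifting weight toward the row that does better against E would raise this floor (the equalizing mix achieves 64/25 against both E and W), so the proposed strategy is not optimal.

No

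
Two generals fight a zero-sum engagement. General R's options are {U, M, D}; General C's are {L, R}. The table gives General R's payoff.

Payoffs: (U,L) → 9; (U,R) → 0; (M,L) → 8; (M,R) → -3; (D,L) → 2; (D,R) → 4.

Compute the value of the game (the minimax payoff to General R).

36/11

Row minima: U → 0, M → -3, D → 2; maximin = 2.
Column maxima: L → 9, R → 4; minimax = 4.
2 ≠ 4, so there is no saddle point; optimal play is mixed.
M is strictly dominated by U, so General R never plays it.
On the remaining 2×2 (U, D vs L, R):
Let General R play U with probability p. Expected payoff against L: 9p + 2(1−p) = 7p + 2; against R: 0p + 4(1−p) = −4p + 4.
Setting these equal: 7p + 2 = −4p + 4 ⇒ 11p = 2 ⇒ p = 2/11, and the value is (7)·(2/11) + 2 = 36/11.
For General C: with q = P(L), equating U's and D's payoffs gives 9q = −2q + 4 ⇒ q = 4/11.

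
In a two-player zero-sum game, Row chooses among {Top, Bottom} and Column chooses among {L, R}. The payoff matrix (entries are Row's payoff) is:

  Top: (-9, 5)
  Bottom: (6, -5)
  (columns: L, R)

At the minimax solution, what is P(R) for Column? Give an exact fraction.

3/5

Row minima: Top → -9, Bottom → -5; maximin = -5.
Column maxima: L → 6, R → 5; minimax = 5.
-5 ≠ 5, so there is no saddle point; optimal play is mixed.
Let Row play Top with probability p. Expected payoff against L: (-9)p + 6(1−p) = −15p + 6; against R: 5p + (-5)(1−p) = 10p − 5.
Setting these equal: −15p + 6 = 10p − 5 ⇒ −25p = -11 ⇒ p = 11/25, and the value is (-15)·(11/25) + 6 = -3/5.
For Column: with q = P(L), equating Top's and Bottom's payoffs gives −14q + 5 = 11q − 5 ⇒ q = 2/5.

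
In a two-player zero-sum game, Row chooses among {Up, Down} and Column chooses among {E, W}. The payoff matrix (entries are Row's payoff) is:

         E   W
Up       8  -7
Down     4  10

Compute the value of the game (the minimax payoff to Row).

Row minima: Up → -7, Down → 4; maximin = 4.
Column maxima: E → 8, W → 10; minimax = 8.
4 ≠ 8, so there is no saddle point; optimal play is mixed.
Let Row play Up with probability p. Expected payoff against E: 8p + 4(1−p) = 4p + 4; against W: (-7)p + 10(1−p) = −17p + 10.
Setting these equal: 4p + 4 = −17p + 10 ⇒ 21p = 6 ⇒ p = 2/7, and the value is (4)·(2/7) + 4 = 36/7.
For Column: with q = P(E), equating Up's and Down's payoffs gives 15q − 7 = −6q + 10 ⇒ q = 17/21.

36/7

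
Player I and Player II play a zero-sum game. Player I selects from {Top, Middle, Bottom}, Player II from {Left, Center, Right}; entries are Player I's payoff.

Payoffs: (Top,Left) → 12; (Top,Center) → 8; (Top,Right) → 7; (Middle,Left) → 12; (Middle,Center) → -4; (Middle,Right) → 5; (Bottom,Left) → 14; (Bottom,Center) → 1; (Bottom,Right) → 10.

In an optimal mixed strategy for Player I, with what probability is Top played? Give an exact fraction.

9/10

Row minima: Top → 7, Middle → -4, Bottom → 1; maximin = 7.
Column maxima: Left → 14, Center → 8, Right → 10; minimax = 8.
7 ≠ 8, so there is no saddle point; optimal play is mixed.
Middle is strictly dominated by Bottom, so Player I never plays it.
Left is strictly dominated by Center (it gives Player I strictly more in every row), so Player II never plays it.
On the remaining 2×2 (Top, Bottom vs Center, Right):
Let Player I play Top with probability p. Expected payoff against Center: 8p + 1(1−p) = 7p + 1; against Right: 7p + 10(1−p) = −3p + 10.
Setting these equal: 7p + 1 = −3p + 10 ⇒ 10p = 9 ⇒ p = 9/10, and the value is (7)·(9/10) + 1 = 73/10.
For Player II: with q = P(Center), equating Top's and Bottom's payoffs gives q + 7 = −9q + 10 ⇒ q = 3/10.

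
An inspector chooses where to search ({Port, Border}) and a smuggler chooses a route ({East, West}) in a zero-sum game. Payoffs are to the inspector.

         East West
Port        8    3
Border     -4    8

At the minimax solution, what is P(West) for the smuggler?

Row minima: Port → 3, Border → -4; maximin = 3.
Column maxima: East → 8, West → 8; minimax = 8.
3 ≠ 8, so there is no saddle point; optimal play is mixed.
Let the inspector play Port with probability p. Expected payoff against East: 8p + (-4)(1−p) = 12p − 4; against West: 3p + 8(1−p) = −5p + 8.
Setting these equal: 12p − 4 = −5p + 8 ⇒ 17p = 12 ⇒ p = 12/17, and the value is (12)·(12/17) − 4 = 76/17.
For the smuggler: with q = P(East), equating Port's and Border's payoffs gives 5q + 3 = −12q + 8 ⇒ q = 5/17.

12/17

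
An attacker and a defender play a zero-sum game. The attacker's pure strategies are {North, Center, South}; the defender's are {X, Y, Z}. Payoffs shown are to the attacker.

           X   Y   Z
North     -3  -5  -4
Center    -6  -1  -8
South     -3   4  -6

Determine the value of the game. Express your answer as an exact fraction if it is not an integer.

-46/11

Row minima: North → -5, Center → -8, South → -6; maximin = -5.
Column maxima: X → -3, Y → 4, Z → -4; minimax = -4.
-5 ≠ -4, so there is no saddle point; optimal play is mixed.
Center is strictly dominated by South, so the attacker never plays it.
X is strictly dominated by Z (it gives the attacker strictly more in every row), so the defender never plays it.
On the remaining 2×2 (North, South vs Y, Z):
Let the attacker play North with probability p. Expected payoff against Y: (-5)p + 4(1−p) = −9p + 4; against Z: (-4)p + (-6)(1−p) = 2p − 6.
Setting these equal: −9p + 4 = 2p − 6 ⇒ −11p = -10 ⇒ p = 10/11, and the value is (-9)·(10/11) + 4 = -46/11.
For the defender: with q = P(Y), equating North's and South's payoffs gives −q − 4 = 10q − 6 ⇒ q = 2/11.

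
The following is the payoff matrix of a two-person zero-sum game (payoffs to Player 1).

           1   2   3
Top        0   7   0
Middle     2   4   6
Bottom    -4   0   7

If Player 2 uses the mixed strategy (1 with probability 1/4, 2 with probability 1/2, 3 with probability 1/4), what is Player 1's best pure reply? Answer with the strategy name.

Middle

Expected payoff of Top: (1/4)·0 + (1/2)·7 + (1/4)·0 = 7/2.
Expected payoff of Middle: (1/4)·2 + (1/2)·4 + (1/4)·6 = 4.
Expected payoff of Bottom: (1/4)·(-4) + (1/2)·0 + (1/4)·7 = 3/4.
The largest is 4, so Player 1's best response is Middle.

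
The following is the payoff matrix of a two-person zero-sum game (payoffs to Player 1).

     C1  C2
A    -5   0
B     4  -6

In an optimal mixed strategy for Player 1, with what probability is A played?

Row minima: A → -5, B → -6; maximin = -5.
Column maxima: C1 → 4, C2 → 0; minimax = 0.
-5 ≠ 0, so there is no saddle point; optimal play is mixed.
Let Player 1 play A with probability p. Expected payoff against C1: (-5)p + 4(1−p) = −9p + 4; against C2: 0p + (-6)(1−p) = 6p − 6.
Setting these equal: −9p + 4 = 6p − 6 ⇒ −15p = -10 ⇒ p = 2/3, and the value is (-9)·(2/3) + 4 = -2.
For Player 2: with q = P(C1), equating A's and B's payoffs gives −5q = 10q − 6 ⇒ q = 2/5.

2/3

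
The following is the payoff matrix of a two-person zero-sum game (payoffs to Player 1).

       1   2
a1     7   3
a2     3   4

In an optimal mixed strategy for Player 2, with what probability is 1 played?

Row minima: a1 → 3, a2 → 3; maximin = 3.
Column maxima: 1 → 7, 2 → 4; minimax = 4.
3 ≠ 4, so there is no saddle point; optimal play is mixed.
Let Player 1 play a1 with probability p. Expected payoff against 1: 7p + 3(1−p) = 4p + 3; against 2: 3p + 4(1−p) = −p + 4.
Setting these equal: 4p + 3 = −p + 4 ⇒ 5p = 1 ⇒ p = 1/5, and the value is (4)·(1/5) + 3 = 19/5.
For Player 2: with q = P(1), equating a1's and a2's payoffs gives 4q + 3 = −q + 4 ⇒ q = 1/5.

1/5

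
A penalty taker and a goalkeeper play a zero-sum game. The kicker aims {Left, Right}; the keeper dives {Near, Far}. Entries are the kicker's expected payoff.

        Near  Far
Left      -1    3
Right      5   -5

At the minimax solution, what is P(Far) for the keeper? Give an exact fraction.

Row minima: Left → -1, Right → -5; maximin = -1.
Column maxima: Near → 5, Far → 3; minimax = 3.
-1 ≠ 3, so there is no saddle point; optimal play is mixed.
Let the kicker play Left with probability p. Expected payoff against Near: (-1)p + 5(1−p) = −6p + 5; against Far: 3p + (-5)(1−p) = 8p − 5.
Setting these equal: −6p + 5 = 8p − 5 ⇒ −14p = -10 ⇒ p = 5/7, and the value is (-6)·(5/7) + 5 = 5/7.
For the keeper: with q = P(Near), equating Left's and Right's payoffs gives −4q + 3 = 10q − 5 ⇒ q = 4/7.

3/7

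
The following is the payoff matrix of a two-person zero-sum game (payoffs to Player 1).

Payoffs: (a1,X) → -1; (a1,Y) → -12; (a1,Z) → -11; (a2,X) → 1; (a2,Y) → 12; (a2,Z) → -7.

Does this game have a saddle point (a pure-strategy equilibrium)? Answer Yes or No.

Yes

Row minima: a1 → -12, a2 → -7; maximin = -7.
Column maxima: X → 1, Y → 12, Z → -7; minimax = -7.
maximin = minimax = -7, so a saddle point exists.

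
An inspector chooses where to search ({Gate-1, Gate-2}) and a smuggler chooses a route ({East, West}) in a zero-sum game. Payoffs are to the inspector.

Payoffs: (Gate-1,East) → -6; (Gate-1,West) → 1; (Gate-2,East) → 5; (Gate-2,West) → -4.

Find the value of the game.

-19/16

Row minima: Gate-1 → -6, Gate-2 → -4; maximin = -4.
Column maxima: East → 5, West → 1; minimax = 1.
-4 ≠ 1, so there is no saddle point; optimal play is mixed.
Let the inspector play Gate-1 with probability p. Expected payoff against East: (-6)p + 5(1−p) = −11p + 5; against West: 1p + (-4)(1−p) = 5p − 4.
Setting these equal: −11p + 5 = 5p − 4 ⇒ −16p = -9 ⇒ p = 9/16, and the value is (-11)·(9/16) + 5 = -19/16.
For the smuggler: with q = P(East), equating Gate-1's and Gate-2's payoffs gives −7q + 1 = 9q − 4 ⇒ q = 5/16.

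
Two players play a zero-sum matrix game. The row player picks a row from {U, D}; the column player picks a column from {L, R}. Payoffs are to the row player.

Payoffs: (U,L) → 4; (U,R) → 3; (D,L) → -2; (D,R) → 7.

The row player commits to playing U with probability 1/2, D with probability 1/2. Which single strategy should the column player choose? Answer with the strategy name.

If the column player plays L, the row player's expected payoff is (1/2)·4 + (1/2)·(-2) = 1.
If the column player plays R, the row player's expected payoff is (1/2)·3 + (1/2)·7 = 5.
The column player minimizes the row player's payoff; the smallest is 1, so the best response is L.

L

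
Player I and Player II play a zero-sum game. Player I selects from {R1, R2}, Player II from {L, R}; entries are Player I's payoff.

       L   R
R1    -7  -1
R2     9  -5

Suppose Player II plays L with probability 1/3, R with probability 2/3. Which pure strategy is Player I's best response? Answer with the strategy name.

R2

Expected payoff of R1: (1/3)·(-7) + (2/3)·(-1) = -3.
Expected payoff of R2: (1/3)·9 + (2/3)·(-5) = -1/3.
The largest is -1/3, so Player I's best response is R2.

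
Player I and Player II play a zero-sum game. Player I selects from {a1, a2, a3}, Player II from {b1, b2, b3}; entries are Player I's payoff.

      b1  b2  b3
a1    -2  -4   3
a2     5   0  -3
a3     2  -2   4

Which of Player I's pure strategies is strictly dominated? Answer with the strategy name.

a1

a3 gives a strictly higher payoff than a1 against every column: 2 > -2, -2 > -4, 4 > 3.
So a1 is strictly dominated and Player I never plays it.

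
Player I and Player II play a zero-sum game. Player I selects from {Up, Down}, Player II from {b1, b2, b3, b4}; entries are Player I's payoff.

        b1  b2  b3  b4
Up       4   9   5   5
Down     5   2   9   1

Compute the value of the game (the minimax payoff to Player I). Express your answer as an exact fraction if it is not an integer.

Row minima: Up → 4, Down → 1; maximin = 4.
Column maxima: b1 → 5, b2 → 9, b3 → 9, b4 → 5; minimax = 5.
4 ≠ 5, so there is no saddle point; optimal play is mixed.
b2 is strictly dominated by b4 (it gives Player I strictly more in every row), so Player II never plays it.
b3 is strictly dominated by b1 (it gives Player I strictly more in every row), so Player II never plays it.
On the remaining 2×2 (Up, Down vs b1, b4):
Let Player I play Up with probability p. Expected payoff against b1: 4p + 5(1−p) = −p + 5; against b4: 5p + 1(1−p) = 4p + 1.
Setting these equal: −p + 5 = 4p + 1 ⇒ −5p = -4 ⇒ p = 4/5, and the value is (-1)·(4/5) + 5 = 21/5.
For Player II: with q = P(b1), equating Up's and Down's payoffs gives −q + 5 = 4q + 1 ⇒ q = 4/5.

21/5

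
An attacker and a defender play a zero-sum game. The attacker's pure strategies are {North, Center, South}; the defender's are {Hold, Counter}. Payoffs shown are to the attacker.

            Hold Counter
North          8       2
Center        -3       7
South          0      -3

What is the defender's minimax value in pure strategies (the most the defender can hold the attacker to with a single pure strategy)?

7

Column maxima: Hold → 8, Counter → 7.
The smallest of these is 7.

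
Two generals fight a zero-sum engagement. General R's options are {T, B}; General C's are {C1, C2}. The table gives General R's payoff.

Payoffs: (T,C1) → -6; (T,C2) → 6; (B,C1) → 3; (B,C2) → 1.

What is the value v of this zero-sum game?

12/7

Row minima: T → -6, B → 1; maximin = 1.
Column maxima: C1 → 3, C2 → 6; minimax = 3.
1 ≠ 3, so there is no saddle point; optimal play is mixed.
Let General R play T with probability p. Expected payoff against C1: (-6)p + 3(1−p) = −9p + 3; against C2: 6p + 1(1−p) = 5p + 1.
Setting these equal: −9p + 3 = 5p + 1 ⇒ −14p = -2 ⇒ p = 1/7, and the value is (-9)·(1/7) + 3 = 12/7.
For General C: with q = P(C1), equating T's and B's payoffs gives −12q + 6 = 2q + 1 ⇒ q = 5/14.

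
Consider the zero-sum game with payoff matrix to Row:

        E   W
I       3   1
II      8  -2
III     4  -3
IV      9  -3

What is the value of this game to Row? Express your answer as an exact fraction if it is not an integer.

Row minima: I → 1, II → -2, III → -3, IV → -3; maximin = 1.
Column maxima: E → 9, W → 1; minimax = 1.
Since maximin = minimax = 1, there is a saddle point and the value is 1.

1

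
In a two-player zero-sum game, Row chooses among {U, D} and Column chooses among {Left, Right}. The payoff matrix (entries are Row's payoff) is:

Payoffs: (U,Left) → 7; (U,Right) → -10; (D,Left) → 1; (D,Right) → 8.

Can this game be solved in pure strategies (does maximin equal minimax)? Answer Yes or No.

No

Row minima: U → -10, D → 1; maximin = 1.
Column maxima: Left → 7, Right → 8; minimax = 7.
1 ≠ 7, so no pure-strategy equilibrium exists.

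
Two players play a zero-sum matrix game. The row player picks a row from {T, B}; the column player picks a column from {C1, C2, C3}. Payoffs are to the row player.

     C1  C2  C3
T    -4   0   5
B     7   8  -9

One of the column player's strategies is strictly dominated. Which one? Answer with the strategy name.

C1 holds the row player's payoff strictly below C2 in every row: -4 < 0, 7 < 8.
So C2 is strictly dominated for the column player.

C2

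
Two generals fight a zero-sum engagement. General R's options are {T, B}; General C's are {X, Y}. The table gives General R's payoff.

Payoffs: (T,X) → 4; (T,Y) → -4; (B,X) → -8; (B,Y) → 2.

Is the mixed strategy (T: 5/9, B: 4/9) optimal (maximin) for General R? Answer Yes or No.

Yes

Against X this mix gives (5/9)·4 + (4/9)·(-8) = -4/3.
Against Y this mix gives (5/9)·(-4) + (4/9)·2 = -4/3.
All of General C's active replies (X, Y) yield -4/3, and no column does worse for General R. The mix makes General C indifferent and guarantees -4/3, so it is optimal.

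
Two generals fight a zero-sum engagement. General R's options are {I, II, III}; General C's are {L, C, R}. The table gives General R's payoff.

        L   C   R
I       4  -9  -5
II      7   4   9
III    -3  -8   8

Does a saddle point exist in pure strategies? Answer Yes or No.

Row minima: I → -9, II → 4, III → -8; maximin = 4.
Column maxima: L → 7, C → 4, R → 9; minimax = 4.
maximin = minimax = 4, so a saddle point exists.

Yes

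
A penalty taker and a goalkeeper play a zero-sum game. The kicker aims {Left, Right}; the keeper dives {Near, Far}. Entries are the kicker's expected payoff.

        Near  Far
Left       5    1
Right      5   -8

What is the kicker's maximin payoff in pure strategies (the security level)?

Row minima: Left → 1, Right → -8.
The best of these is 1.

1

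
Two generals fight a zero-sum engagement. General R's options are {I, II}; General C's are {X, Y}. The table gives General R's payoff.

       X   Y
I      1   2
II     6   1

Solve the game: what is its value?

Row minima: I → 1, II → 1; maximin = 1.
Column maxima: X → 6, Y → 2; minimax = 2.
1 ≠ 2, so there is no saddle point; optimal play is mixed.
Let General R play I with probability p. Expected payoff against X: 1p + 6(1−p) = −5p + 6; against Y: 2p + 1(1−p) = p + 1.
Setting these equal: −5p + 6 = p + 1 ⇒ −6p = -5 ⇒ p = 5/6, and the value is (-5)·(5/6) + 6 = 11/6.
For General C: with q = P(X), equating I's and II's payoffs gives −q + 2 = 5q + 1 ⇒ q = 1/6.

11/6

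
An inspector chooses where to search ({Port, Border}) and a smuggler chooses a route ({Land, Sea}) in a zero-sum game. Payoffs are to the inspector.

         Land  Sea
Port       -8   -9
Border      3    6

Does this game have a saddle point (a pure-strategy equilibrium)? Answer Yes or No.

Row minima: Port → -9, Border → 3; maximin = 3.
Column maxima: Land → 3, Sea → 6; minimax = 3.
maximin = minimax = 3, so a saddle point exists.

Yes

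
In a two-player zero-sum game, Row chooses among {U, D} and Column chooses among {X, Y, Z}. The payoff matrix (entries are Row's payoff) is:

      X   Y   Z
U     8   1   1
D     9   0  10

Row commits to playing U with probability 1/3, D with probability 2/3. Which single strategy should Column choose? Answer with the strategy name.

Y

If Column plays X, Row's expected payoff is (1/3)·8 + (2/3)·9 = 26/3.
If Column plays Y, Row's expected payoff is (1/3)·1 + (2/3)·0 = 1/3.
If Column plays Z, Row's expected payoff is (1/3)·1 + (2/3)·10 = 7.
Column minimizes Row's payoff; the smallest is 1/3, so the best response is Y.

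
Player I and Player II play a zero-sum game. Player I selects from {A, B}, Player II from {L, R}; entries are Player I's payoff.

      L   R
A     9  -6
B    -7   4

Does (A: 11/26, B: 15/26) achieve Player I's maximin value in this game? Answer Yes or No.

Against L this mix gives (11/26)·9 + (15/26)·(-7) = -3/13.
Against R this mix gives (11/26)·(-6) + (15/26)·4 = -3/13.
All of Player II's active replies (L, R) yield -3/13, and no column does worse for Player I. The mix makes Player II indifferent and guarantees -3/13, so it is optimal.

Yes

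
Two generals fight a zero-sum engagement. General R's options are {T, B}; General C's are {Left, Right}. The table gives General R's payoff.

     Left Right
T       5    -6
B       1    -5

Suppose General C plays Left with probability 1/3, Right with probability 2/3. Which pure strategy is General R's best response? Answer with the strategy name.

T

Expected payoff of T: (1/3)·5 + (2/3)·(-6) = -7/3.
Expected payoff of B: (1/3)·1 + (2/3)·(-5) = -3.
The largest is -7/3, so General R's best response is T.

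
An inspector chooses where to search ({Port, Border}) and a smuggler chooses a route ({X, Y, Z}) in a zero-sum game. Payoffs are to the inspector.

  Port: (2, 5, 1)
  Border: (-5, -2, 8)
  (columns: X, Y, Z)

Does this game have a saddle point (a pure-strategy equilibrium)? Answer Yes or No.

Row minima: Port → 1, Border → -5; maximin = 1.
Column maxima: X → 2, Y → 5, Z → 8; minimax = 2.
1 ≠ 2, so no pure-strategy equilibrium exists.

No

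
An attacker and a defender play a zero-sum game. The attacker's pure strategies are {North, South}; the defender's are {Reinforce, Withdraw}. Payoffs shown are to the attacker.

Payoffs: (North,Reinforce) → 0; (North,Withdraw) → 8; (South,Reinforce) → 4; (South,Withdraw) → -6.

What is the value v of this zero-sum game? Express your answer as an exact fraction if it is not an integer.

16/9

Row minima: North → 0, South → -6; maximin = 0.
Column maxima: Reinforce → 4, Withdraw → 8; minimax = 4.
0 ≠ 4, so there is no saddle point; optimal play is mixed.
Let the attacker play North with probability p. Expected payoff against Reinforce: 0p + 4(1−p) = −4p + 4; against Withdraw: 8p + (-6)(1−p) = 14p − 6.
Setting these equal: −4p + 4 = 14p − 6 ⇒ −18p = -10 ⇒ p = 5/9, and the value is (-4)·(5/9) + 4 = 16/9.
For the defender: with q = P(Reinforce), equating North's and South's payoffs gives −8q + 8 = 10q − 6 ⇒ q = 7/9.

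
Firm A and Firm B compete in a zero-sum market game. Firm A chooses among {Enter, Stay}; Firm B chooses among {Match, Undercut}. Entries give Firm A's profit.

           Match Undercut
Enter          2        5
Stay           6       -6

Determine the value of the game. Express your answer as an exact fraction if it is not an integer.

Row minima: Enter → 2, Stay → -6; maximin = 2.
Column maxima: Match → 6, Undercut → 5; minimax = 5.
2 ≠ 5, so there is no saddle point; optimal play is mixed.
Let Firm A play Enter with probability p. Expected payoff against Match: 2p + 6(1−p) = −4p + 6; against Undercut: 5p + (-6)(1−p) = 11p − 6.
Setting these equal: −4p + 6 = 11p − 6 ⇒ −15p = -12 ⇒ p = 4/5, and the value is (-4)·(4/5) + 6 = 14/5.
For Firm B: with q = P(Match), equating Enter's and Stay's payoffs gives −3q + 5 = 12q − 6 ⇒ q = 11/15.

14/5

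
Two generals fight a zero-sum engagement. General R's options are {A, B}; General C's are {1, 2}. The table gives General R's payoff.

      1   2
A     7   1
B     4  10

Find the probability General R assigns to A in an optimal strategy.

Row minima: A → 1, B → 4; maximin = 4.
Column maxima: 1 → 7, 2 → 10; minimax = 7.
4 ≠ 7, so there is no saddle point; optimal play is mixed.
Let General R play A with probability p. Expected payoff against 1: 7p + 4(1−p) = 3p + 4; against 2: 1p + 10(1−p) = −9p + 10.
Setting these equal: 3p + 4 = −9p + 10 ⇒ 12p = 6 ⇒ p = 1/2, and the value is (3)·(1/2) + 4 = 11/2.
For General C: with q = P(1), equating A's and B's payoffs gives 6q + 1 = −6q + 10 ⇒ q = 3/4.

1/2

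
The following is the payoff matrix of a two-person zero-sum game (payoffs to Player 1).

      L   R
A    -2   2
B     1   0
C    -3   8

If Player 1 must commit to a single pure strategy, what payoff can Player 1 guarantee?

Row minima: A → -2, B → 0, C → -3.
The best of these is 0.

0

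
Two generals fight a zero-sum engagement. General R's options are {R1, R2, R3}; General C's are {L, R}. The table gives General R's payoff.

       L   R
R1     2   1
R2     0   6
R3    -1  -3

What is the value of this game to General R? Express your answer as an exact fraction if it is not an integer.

12/7

Row minima: R1 → 1, R2 → 0, R3 → -3; maximin = 1.
Column maxima: L → 2, R → 6; minimax = 2.
1 ≠ 2, so there is no saddle point; optimal play is mixed.
R3 is strictly dominated by R1, so General R never plays it.
On the remaining 2×2 (R1, R2 vs L, R):
Let General R play R1 with probability p. Expected payoff against L: 2p + 0(1−p) = 2p; against R: 1p + 6(1−p) = −5p + 6.
Setting these equal: 2p = −5p + 6 ⇒ 7p = 6 ⇒ p = 6/7, and the value is (2)·(6/7) = 12/7.
For General C: with q = P(L), equating R1's and R2's payoffs gives q + 1 = −6q + 6 ⇒ q = 5/7.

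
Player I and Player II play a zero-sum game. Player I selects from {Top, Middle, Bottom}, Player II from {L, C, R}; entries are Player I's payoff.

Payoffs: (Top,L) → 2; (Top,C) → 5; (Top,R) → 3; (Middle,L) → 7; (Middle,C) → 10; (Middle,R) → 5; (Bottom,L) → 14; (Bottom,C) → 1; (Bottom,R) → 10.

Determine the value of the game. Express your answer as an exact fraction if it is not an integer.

Row minima: Top → 2, Middle → 5, Bottom → 1; maximin = 5.
Column maxima: L → 14, C → 10, R → 10; minimax = 10.
5 ≠ 10, so there is no saddle point; optimal play is mixed.
Top is strictly dominated by Middle, so Player I never plays it.
With Top eliminated, L is strictly dominated by R (it gives Player I strictly more in every remaining row), so Player II never plays it.
On the remaining 2×2 (Middle, Bottom vs C, R):
Let Player I play Middle with probability p. Expected payoff against C: 10p + 1(1−p) = 9p + 1; against R: 5p + 10(1−p) = −5p + 10.
Setting these equal: 9p + 1 = −5p + 10 ⇒ 14p = 9 ⇒ p = 9/14, and the value is (9)·(9/14) + 1 = 95/14.
For Player II: with q = P(C), equating Middle's and Bottom's payoffs gives 5q + 5 = −9q + 10 ⇒ q = 5/14.

95/14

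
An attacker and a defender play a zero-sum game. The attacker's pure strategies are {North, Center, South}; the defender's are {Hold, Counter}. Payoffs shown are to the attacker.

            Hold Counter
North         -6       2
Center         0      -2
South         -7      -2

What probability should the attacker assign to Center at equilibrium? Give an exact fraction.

4/5

Row minima: North → -6, Center → -2, South → -7; maximin = -2.
Column maxima: Hold → 0, Counter → 2; minimax = 0.
-2 ≠ 0, so there is no saddle point; optimal play is mixed.
South is strictly dominated by North, so the attacker never plays it.
On the remaining 2×2 (North, Center vs Hold, Counter):
Let the attacker play North with probability p. Expected payoff against Hold: (-6)p + 0(1−p) = −6p; against Counter: 2p + (-2)(1−p) = 4p − 2.
Setting these equal: −6p = 4p − 2 ⇒ −10p = -2 ⇒ p = 1/5, and the value is (-6)·(1/5) = -6/5.
For the defender: with q = P(Hold), equating North's and Center's payoffs gives −8q + 2 = 2q − 2 ⇒ q = 2/5.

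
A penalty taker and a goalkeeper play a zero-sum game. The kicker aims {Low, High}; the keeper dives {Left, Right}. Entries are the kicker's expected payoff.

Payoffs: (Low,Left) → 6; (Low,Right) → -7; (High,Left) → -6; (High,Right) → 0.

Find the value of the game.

-42/19

Row minima: Low → -7, High → -6; maximin = -6.
Column maxima: Left → 6, Right → 0; minimax = 0.
-6 ≠ 0, so there is no saddle point; optimal play is mixed.
Let the kicker play Low with probability p. Expected payoff against Left: 6p + (-6)(1−p) = 12p − 6; against Right: (-7)p + 0(1−p) = −7p.
Setting these equal: 12p − 6 = −7p ⇒ 19p = 6 ⇒ p = 6/19, and the value is (12)·(6/19) − 6 = -42/19.
For the keeper: with q = P(Left), equating Low's and High's payoffs gives 13q − 7 = −6q ⇒ q = 7/19.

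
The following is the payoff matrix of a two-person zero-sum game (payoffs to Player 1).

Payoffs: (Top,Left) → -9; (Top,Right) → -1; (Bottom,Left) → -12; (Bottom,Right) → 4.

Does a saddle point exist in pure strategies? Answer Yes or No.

Yes

Row minima: Top → -9, Bottom → -12; maximin = -9.
Column maxima: Left → -9, Right → 4; minimax = -9.
maximin = minimax = -9, so a saddle point exists.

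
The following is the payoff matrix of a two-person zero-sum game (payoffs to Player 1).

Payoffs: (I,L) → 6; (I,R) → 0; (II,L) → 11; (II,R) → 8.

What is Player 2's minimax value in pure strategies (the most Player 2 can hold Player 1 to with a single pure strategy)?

8

Column maxima: L → 11, R → 8.
The smallest of these is 8.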